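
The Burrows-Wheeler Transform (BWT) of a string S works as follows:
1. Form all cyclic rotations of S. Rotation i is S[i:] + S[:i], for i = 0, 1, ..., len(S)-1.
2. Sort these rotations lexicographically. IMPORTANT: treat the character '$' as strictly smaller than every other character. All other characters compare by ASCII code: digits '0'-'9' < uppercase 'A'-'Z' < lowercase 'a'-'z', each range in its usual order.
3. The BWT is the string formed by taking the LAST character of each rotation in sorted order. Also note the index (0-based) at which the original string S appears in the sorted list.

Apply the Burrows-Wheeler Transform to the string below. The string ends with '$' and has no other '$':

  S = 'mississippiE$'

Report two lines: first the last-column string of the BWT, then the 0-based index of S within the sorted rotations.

All 13 rotations (rotation i = S[i:]+S[:i]):
  rot[0] = mississippiE$
  rot[1] = ississippiE$m
  rot[2] = ssissippiE$mi
  rot[3] = sissippiE$mis
  rot[4] = issippiE$miss
  rot[5] = ssippiE$missi
  rot[6] = sippiE$missis
  rot[7] = ippiE$mississ
  rot[8] = ppiE$mississi
  rot[9] = piE$mississip
  rot[10] = iE$mississipp
  rot[11] = E$mississippi
  rot[12] = $mississippiE
Sorted (with $ < everything):
  sorted[0] = $mississippiE  (last char: 'E')
  sorted[1] = E$mississippi  (last char: 'i')
  sorted[2] = iE$mississipp  (last char: 'p')
  sorted[3] = ippiE$mississ  (last char: 's')
  sorted[4] = issippiE$miss  (last char: 's')
  sorted[5] = ississippiE$m  (last char: 'm')
  sorted[6] = mississippiE$  (last char: '$')
  sorted[7] = piE$mississip  (last char: 'p')
  sorted[8] = ppiE$mississi  (last char: 'i')
  sorted[9] = sippiE$missis  (last char: 's')
  sorted[10] = sissippiE$mis  (last char: 's')
  sorted[11] = ssippiE$missi  (last char: 'i')
  sorted[12] = ssissippiE$mi  (last char: 'i')
Last column: Eipssm$pissii
Original string S is at sorted index 6

Answer: Eipssm$pissii
6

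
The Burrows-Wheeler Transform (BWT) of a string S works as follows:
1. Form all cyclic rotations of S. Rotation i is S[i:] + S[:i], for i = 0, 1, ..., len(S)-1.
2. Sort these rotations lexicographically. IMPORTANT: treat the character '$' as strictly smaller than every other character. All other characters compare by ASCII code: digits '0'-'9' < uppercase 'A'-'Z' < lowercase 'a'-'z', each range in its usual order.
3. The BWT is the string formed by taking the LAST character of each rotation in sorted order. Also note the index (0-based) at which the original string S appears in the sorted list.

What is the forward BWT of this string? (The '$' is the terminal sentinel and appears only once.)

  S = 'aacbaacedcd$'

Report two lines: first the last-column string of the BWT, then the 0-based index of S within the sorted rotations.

All 12 rotations (rotation i = S[i:]+S[:i]):
  rot[0] = aacbaacedcd$
  rot[1] = acbaacedcd$a
  rot[2] = cbaacedcd$aa
  rot[3] = baacedcd$aac
  rot[4] = aacedcd$aacb
  rot[5] = acedcd$aacba
  rot[6] = cedcd$aacbaa
  rot[7] = edcd$aacbaac
  rot[8] = dcd$aacbaace
  rot[9] = cd$aacbaaced
  rot[10] = d$aacbaacedc
  rot[11] = $aacbaacedcd
Sorted (with $ < everything):
  sorted[0] = $aacbaacedcd  (last char: 'd')
  sorted[1] = aacbaacedcd$  (last char: '$')
  sorted[2] = aacedcd$aacb  (last char: 'b')
  sorted[3] = acbaacedcd$a  (last char: 'a')
  sorted[4] = acedcd$aacba  (last char: 'a')
  sorted[5] = baacedcd$aac  (last char: 'c')
  sorted[6] = cbaacedcd$aa  (last char: 'a')
  sorted[7] = cd$aacbaaced  (last char: 'd')
  sorted[8] = cedcd$aacbaa  (last char: 'a')
  sorted[9] = d$aacbaacedc  (last char: 'c')
  sorted[10] = dcd$aacbaace  (last char: 'e')
  sorted[11] = edcd$aacbaac  (last char: 'c')
Last column: d$baacadacec
Original string S is at sorted index 1

Answer: d$baacadacec
1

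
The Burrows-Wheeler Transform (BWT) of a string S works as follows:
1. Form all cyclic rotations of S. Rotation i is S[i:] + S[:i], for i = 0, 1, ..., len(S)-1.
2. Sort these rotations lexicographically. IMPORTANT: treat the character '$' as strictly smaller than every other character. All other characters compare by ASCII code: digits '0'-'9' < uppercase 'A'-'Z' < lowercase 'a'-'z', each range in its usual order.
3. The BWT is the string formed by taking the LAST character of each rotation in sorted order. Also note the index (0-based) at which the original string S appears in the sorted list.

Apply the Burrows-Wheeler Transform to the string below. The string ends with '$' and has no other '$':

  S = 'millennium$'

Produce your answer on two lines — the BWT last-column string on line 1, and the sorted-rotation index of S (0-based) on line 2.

Answer: mlmnliu$nei
7

Derivation:
All 11 rotations (rotation i = S[i:]+S[:i]):
  rot[0] = millennium$
  rot[1] = illennium$m
  rot[2] = llennium$mi
  rot[3] = lennium$mil
  rot[4] = ennium$mill
  rot[5] = nnium$mille
  rot[6] = nium$millen
  rot[7] = ium$millenn
  rot[8] = um$millenni
  rot[9] = m$millenniu
  rot[10] = $millennium
Sorted (with $ < everything):
  sorted[0] = $millennium  (last char: 'm')
  sorted[1] = ennium$mill  (last char: 'l')
  sorted[2] = illennium$m  (last char: 'm')
  sorted[3] = ium$millenn  (last char: 'n')
  sorted[4] = lennium$mil  (last char: 'l')
  sorted[5] = llennium$mi  (last char: 'i')
  sorted[6] = m$millenniu  (last char: 'u')
  sorted[7] = millennium$  (last char: '$')
  sorted[8] = nium$millen  (last char: 'n')
  sorted[9] = nnium$mille  (last char: 'e')
  sorted[10] = um$millenni  (last char: 'i')
Last column: mlmnliu$nei
Original string S is at sorted index 7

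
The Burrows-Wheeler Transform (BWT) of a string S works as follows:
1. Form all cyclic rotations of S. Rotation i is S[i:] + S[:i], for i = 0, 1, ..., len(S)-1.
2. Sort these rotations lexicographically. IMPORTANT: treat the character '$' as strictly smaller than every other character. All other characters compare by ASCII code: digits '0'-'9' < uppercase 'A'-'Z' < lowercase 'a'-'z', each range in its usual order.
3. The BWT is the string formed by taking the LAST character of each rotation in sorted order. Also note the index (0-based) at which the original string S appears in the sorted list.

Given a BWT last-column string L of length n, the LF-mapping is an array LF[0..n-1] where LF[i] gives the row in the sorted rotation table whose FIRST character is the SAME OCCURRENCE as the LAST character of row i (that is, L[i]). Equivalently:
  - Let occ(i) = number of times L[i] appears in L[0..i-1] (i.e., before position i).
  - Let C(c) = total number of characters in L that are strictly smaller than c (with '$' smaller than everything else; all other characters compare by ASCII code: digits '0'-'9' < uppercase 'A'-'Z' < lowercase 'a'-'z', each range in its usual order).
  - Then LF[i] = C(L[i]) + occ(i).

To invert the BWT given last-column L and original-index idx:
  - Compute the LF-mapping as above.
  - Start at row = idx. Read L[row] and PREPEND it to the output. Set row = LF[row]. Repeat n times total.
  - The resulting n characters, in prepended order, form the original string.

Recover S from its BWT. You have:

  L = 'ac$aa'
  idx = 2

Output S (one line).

Answer: aaca$

Derivation:
LF mapping: 1 4 0 2 3
Walk LF starting at row 2, prepending L[row]:
  step 1: row=2, L[2]='$', prepend. Next row=LF[2]=0
  step 2: row=0, L[0]='a', prepend. Next row=LF[0]=1
  step 3: row=1, L[1]='c', prepend. Next row=LF[1]=4
  step 4: row=4, L[4]='a', prepend. Next row=LF[4]=3
  step 5: row=3, L[3]='a', prepend. Next row=LF[3]=2
Reversed output: aaca$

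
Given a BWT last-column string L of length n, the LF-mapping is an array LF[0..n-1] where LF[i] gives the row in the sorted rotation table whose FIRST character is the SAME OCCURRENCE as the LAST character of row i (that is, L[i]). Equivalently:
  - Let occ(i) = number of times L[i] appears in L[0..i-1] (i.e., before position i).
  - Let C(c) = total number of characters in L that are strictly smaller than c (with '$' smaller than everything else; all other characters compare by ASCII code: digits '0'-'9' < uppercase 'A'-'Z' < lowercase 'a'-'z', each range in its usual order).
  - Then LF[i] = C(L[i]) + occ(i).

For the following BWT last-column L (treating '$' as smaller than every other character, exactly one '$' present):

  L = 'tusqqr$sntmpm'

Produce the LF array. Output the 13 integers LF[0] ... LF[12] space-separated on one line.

Char counts: '$':1, 'm':2, 'n':1, 'p':1, 'q':2, 'r':1, 's':2, 't':2, 'u':1
C (first-col start): C('$')=0, C('m')=1, C('n')=3, C('p')=4, C('q')=5, C('r')=7, C('s')=8, C('t')=10, C('u')=12
L[0]='t': occ=0, LF[0]=C('t')+0=10+0=10
L[1]='u': occ=0, LF[1]=C('u')+0=12+0=12
L[2]='s': occ=0, LF[2]=C('s')+0=8+0=8
L[3]='q': occ=0, LF[3]=C('q')+0=5+0=5
L[4]='q': occ=1, LF[4]=C('q')+1=5+1=6
L[5]='r': occ=0, LF[5]=C('r')+0=7+0=7
L[6]='$': occ=0, LF[6]=C('$')+0=0+0=0
L[7]='s': occ=1, LF[7]=C('s')+1=8+1=9
L[8]='n': occ=0, LF[8]=C('n')+0=3+0=3
L[9]='t': occ=1, LF[9]=C('t')+1=10+1=11
L[10]='m': occ=0, LF[10]=C('m')+0=1+0=1
L[11]='p': occ=0, LF[11]=C('p')+0=4+0=4
L[12]='m': occ=1, LF[12]=C('m')+1=1+1=2

Answer: 10 12 8 5 6 7 0 9 3 11 1 4 2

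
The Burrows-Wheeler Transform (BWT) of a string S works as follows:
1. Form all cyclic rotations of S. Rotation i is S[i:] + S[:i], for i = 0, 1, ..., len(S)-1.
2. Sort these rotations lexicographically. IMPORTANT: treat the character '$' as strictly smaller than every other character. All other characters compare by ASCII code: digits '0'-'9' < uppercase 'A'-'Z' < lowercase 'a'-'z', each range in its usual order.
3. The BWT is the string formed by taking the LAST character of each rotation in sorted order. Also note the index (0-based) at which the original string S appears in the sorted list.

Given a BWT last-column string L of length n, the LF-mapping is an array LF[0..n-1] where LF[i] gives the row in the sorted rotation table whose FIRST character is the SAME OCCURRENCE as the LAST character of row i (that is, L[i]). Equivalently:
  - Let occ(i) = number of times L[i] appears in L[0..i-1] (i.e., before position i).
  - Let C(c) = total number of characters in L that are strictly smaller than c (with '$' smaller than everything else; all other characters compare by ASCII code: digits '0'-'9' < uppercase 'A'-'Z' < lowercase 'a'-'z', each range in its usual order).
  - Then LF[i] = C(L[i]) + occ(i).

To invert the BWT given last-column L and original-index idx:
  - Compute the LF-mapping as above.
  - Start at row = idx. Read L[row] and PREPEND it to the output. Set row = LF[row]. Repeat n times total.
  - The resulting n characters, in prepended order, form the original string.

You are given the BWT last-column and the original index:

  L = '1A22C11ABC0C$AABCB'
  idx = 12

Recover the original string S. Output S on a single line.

Answer: BCABCCBAA0AC12121$

Derivation:
LF mapping: 2 7 5 6 14 3 4 8 11 15 1 16 0 9 10 12 17 13
Walk LF starting at row 12, prepending L[row]:
  step 1: row=12, L[12]='$', prepend. Next row=LF[12]=0
  step 2: row=0, L[0]='1', prepend. Next row=LF[0]=2
  step 3: row=2, L[2]='2', prepend. Next row=LF[2]=5
  step 4: row=5, L[5]='1', prepend. Next row=LF[5]=3
  step 5: row=3, L[3]='2', prepend. Next row=LF[3]=6
  step 6: row=6, L[6]='1', prepend. Next row=LF[6]=4
  step 7: row=4, L[4]='C', prepend. Next row=LF[4]=14
  step 8: row=14, L[14]='A', prepend. Next row=LF[14]=10
  step 9: row=10, L[10]='0', prepend. Next row=LF[10]=1
  step 10: row=1, L[1]='A', prepend. Next row=LF[1]=7
  step 11: row=7, L[7]='A', prepend. Next row=LF[7]=8
  step 12: row=8, L[8]='B', prepend. Next row=LF[8]=11
  step 13: row=11, L[11]='C', prepend. Next row=LF[11]=16
  step 14: row=16, L[16]='C', prepend. Next row=LF[16]=17
  step 15: row=17, L[17]='B', prepend. Next row=LF[17]=13
  step 16: row=13, L[13]='A', prepend. Next row=LF[13]=9
  step 17: row=9, L[9]='C', prepend. Next row=LF[9]=15
  step 18: row=15, L[15]='B', prepend. Next row=LF[15]=12
Reversed output: BCABCCBAA0AC12121$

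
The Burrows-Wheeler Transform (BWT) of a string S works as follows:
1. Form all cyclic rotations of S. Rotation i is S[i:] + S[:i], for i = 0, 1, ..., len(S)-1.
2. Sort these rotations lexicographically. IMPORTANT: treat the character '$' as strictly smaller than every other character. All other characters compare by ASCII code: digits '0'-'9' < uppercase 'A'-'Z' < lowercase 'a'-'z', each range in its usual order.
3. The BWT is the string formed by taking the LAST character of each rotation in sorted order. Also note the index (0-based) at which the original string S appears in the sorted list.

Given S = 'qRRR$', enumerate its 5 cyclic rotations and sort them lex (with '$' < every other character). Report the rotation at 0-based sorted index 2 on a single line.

Answer: RR$qR

Derivation:
All 5 rotations (rotation i = S[i:]+S[:i]):
  rot[0] = qRRR$
  rot[1] = RRR$q
  rot[2] = RR$qR
  rot[3] = R$qRR
  rot[4] = $qRRR
Sorted (with $ < everything):
  sorted[0] = $qRRR
  sorted[1] = R$qRR
  sorted[2] = RR$qR
  sorted[3] = RRR$q
  sorted[4] = qRRR$
sorted[2] = RR$qR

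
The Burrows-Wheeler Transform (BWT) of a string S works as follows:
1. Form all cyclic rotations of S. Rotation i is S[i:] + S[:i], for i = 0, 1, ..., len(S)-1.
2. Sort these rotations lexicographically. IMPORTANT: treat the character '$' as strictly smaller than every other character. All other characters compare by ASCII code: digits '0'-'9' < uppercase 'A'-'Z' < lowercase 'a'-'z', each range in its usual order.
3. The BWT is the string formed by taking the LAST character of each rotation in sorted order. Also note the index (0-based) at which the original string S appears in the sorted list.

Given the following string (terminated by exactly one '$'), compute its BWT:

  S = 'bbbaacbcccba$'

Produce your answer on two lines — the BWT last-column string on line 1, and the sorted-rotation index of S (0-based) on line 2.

Answer: abbacbb$ccacb
7

Derivation:
All 13 rotations (rotation i = S[i:]+S[:i]):
  rot[0] = bbbaacbcccba$
  rot[1] = bbaacbcccba$b
  rot[2] = baacbcccba$bb
  rot[3] = aacbcccba$bbb
  rot[4] = acbcccba$bbba
  rot[5] = cbcccba$bbbaa
  rot[6] = bcccba$bbbaac
  rot[7] = cccba$bbbaacb
  rot[8] = ccba$bbbaacbc
  rot[9] = cba$bbbaacbcc
  rot[10] = ba$bbbaacbccc
  rot[11] = a$bbbaacbcccb
  rot[12] = $bbbaacbcccba
Sorted (with $ < everything):
  sorted[0] = $bbbaacbcccba  (last char: 'a')
  sorted[1] = a$bbbaacbcccb  (last char: 'b')
  sorted[2] = aacbcccba$bbb  (last char: 'b')
  sorted[3] = acbcccba$bbba  (last char: 'a')
  sorted[4] = ba$bbbaacbccc  (last char: 'c')
  sorted[5] = baacbcccba$bb  (last char: 'b')
  sorted[6] = bbaacbcccba$b  (last char: 'b')
  sorted[7] = bbbaacbcccba$  (last char: '$')
  sorted[8] = bcccba$bbbaac  (last char: 'c')
  sorted[9] = cba$bbbaacbcc  (last char: 'c')
  sorted[10] = cbcccba$bbbaa  (last char: 'a')
  sorted[11] = ccba$bbbaacbc  (last char: 'c')
  sorted[12] = cccba$bbbaacb  (last char: 'b')
Last column: abbacbb$ccacb
Original string S is at sorted index 7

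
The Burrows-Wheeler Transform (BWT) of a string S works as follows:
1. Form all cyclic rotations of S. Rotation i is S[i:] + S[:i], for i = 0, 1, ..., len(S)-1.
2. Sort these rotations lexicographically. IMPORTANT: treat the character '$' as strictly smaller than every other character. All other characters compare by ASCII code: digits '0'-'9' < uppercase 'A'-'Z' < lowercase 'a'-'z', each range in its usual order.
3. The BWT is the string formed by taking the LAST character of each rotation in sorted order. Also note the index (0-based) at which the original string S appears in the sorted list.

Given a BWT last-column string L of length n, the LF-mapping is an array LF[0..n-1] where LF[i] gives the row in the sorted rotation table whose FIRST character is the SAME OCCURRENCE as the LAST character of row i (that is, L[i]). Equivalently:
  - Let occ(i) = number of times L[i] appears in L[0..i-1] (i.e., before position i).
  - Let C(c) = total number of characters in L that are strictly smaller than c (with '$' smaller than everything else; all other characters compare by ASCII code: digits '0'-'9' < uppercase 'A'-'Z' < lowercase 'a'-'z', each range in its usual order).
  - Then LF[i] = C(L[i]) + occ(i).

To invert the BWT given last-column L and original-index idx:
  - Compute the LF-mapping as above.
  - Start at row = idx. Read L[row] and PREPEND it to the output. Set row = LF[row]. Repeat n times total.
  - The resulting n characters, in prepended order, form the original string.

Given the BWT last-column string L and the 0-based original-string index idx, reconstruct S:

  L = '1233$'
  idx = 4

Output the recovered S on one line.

Answer: 3321$

Derivation:
LF mapping: 1 2 3 4 0
Walk LF starting at row 4, prepending L[row]:
  step 1: row=4, L[4]='$', prepend. Next row=LF[4]=0
  step 2: row=0, L[0]='1', prepend. Next row=LF[0]=1
  step 3: row=1, L[1]='2', prepend. Next row=LF[1]=2
  step 4: row=2, L[2]='3', prepend. Next row=LF[2]=3
  step 5: row=3, L[3]='3', prepend. Next row=LF[3]=4
Reversed output: 3321$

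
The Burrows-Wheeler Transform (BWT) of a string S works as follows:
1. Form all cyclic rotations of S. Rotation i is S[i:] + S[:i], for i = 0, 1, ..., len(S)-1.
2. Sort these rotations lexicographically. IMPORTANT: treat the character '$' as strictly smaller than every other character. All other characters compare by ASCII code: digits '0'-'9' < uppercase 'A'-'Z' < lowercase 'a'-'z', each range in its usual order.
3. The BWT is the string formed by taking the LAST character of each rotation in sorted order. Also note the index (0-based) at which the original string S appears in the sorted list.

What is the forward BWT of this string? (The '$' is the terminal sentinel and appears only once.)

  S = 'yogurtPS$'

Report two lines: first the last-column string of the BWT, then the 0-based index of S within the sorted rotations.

Answer: StPoyurg$
8

Derivation:
All 9 rotations (rotation i = S[i:]+S[:i]):
  rot[0] = yogurtPS$
  rot[1] = ogurtPS$y
  rot[2] = gurtPS$yo
  rot[3] = urtPS$yog
  rot[4] = rtPS$yogu
  rot[5] = tPS$yogur
  rot[6] = PS$yogurt
  rot[7] = S$yogurtP
  rot[8] = $yogurtPS
Sorted (with $ < everything):
  sorted[0] = $yogurtPS  (last char: 'S')
  sorted[1] = PS$yogurt  (last char: 't')
  sorted[2] = S$yogurtP  (last char: 'P')
  sorted[3] = gurtPS$yo  (last char: 'o')
  sorted[4] = ogurtPS$y  (last char: 'y')
  sorted[5] = rtPS$yogu  (last char: 'u')
  sorted[6] = tPS$yogur  (last char: 'r')
  sorted[7] = urtPS$yog  (last char: 'g')
  sorted[8] = yogurtPS$  (last char: '$')
Last column: StPoyurg$
Original string S is at sorted index 8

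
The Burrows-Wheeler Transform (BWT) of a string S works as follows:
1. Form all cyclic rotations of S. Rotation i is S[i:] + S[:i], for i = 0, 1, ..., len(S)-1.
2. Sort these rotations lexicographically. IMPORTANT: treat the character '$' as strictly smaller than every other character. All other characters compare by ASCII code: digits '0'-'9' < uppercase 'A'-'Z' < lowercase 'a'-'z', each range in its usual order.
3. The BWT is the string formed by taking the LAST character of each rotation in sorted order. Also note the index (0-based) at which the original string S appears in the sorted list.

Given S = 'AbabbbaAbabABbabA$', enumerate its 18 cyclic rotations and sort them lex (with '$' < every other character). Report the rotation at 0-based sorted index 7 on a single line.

All 18 rotations (rotation i = S[i:]+S[:i]):
  rot[0] = AbabbbaAbabABbabA$
  rot[1] = babbbaAbabABbabA$A
  rot[2] = abbbaAbabABbabA$Ab
  rot[3] = bbbaAbabABbabA$Aba
  rot[4] = bbaAbabABbabA$Abab
  rot[5] = baAbabABbabA$Ababb
  rot[6] = aAbabABbabA$Ababbb
  rot[7] = AbabABbabA$Ababbba
  rot[8] = babABbabA$AbabbbaA
  rot[9] = abABbabA$AbabbbaAb
  rot[10] = bABbabA$AbabbbaAba
  rot[11] = ABbabA$AbabbbaAbab
  rot[12] = BbabA$AbabbbaAbabA
  rot[13] = babA$AbabbbaAbabAB
  rot[14] = abA$AbabbbaAbabABb
  rot[15] = bA$AbabbbaAbabABba
  rot[16] = A$AbabbbaAbabABbab
  rot[17] = $AbabbbaAbabABbabA
Sorted (with $ < everything):
  sorted[0] = $AbabbbaAbabABbabA
  sorted[1] = A$AbabbbaAbabABbab
  sorted[2] = ABbabA$AbabbbaAbab
  sorted[3] = AbabABbabA$Ababbba
  sorted[4] = AbabbbaAbabABbabA$
  sorted[5] = BbabA$AbabbbaAbabA
  sorted[6] = aAbabABbabA$Ababbb
  sorted[7] = abA$AbabbbaAbabABb
  sorted[8] = abABbabA$AbabbbaAb
  sorted[9] = abbbaAbabABbabA$Ab
  sorted[10] = bA$AbabbbaAbabABba
  sorted[11] = bABbabA$AbabbbaAba
  sorted[12] = baAbabABbabA$Ababb
  sorted[13] = babA$AbabbbaAbabAB
  sorted[14] = babABbabA$AbabbbaA
  sorted[15] = babbbaAbabABbabA$A
  sorted[16] = bbaAbabABbabA$Abab
  sorted[17] = bbbaAbabABbabA$Aba
sorted[7] = abA$AbabbbaAbabABb

Answer: abA$AbabbbaAbabABb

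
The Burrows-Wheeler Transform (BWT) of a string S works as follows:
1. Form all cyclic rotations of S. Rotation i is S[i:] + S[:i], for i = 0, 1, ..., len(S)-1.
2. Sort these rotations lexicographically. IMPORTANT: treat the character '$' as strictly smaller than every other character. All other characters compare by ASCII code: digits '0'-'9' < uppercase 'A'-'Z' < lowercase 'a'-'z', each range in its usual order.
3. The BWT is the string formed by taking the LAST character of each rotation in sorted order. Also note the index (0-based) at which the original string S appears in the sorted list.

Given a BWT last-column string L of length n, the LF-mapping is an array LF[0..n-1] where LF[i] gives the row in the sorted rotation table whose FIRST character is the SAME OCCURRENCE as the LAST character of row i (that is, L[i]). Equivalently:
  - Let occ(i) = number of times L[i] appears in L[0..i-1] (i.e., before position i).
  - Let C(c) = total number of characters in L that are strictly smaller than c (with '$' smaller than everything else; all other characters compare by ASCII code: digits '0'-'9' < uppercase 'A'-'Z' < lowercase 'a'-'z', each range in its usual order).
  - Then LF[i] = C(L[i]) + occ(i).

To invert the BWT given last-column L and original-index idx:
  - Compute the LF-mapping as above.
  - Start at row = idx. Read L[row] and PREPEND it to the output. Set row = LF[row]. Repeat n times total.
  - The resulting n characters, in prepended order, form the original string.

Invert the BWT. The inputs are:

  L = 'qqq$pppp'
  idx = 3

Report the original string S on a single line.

LF mapping: 5 6 7 0 1 2 3 4
Walk LF starting at row 3, prepending L[row]:
  step 1: row=3, L[3]='$', prepend. Next row=LF[3]=0
  step 2: row=0, L[0]='q', prepend. Next row=LF[0]=5
  step 3: row=5, L[5]='p', prepend. Next row=LF[5]=2
  step 4: row=2, L[2]='q', prepend. Next row=LF[2]=7
  step 5: row=7, L[7]='p', prepend. Next row=LF[7]=4
  step 6: row=4, L[4]='p', prepend. Next row=LF[4]=1
  step 7: row=1, L[1]='q', prepend. Next row=LF[1]=6
  step 8: row=6, L[6]='p', prepend. Next row=LF[6]=3
Reversed output: pqppqpq$

Answer: pqppqpq$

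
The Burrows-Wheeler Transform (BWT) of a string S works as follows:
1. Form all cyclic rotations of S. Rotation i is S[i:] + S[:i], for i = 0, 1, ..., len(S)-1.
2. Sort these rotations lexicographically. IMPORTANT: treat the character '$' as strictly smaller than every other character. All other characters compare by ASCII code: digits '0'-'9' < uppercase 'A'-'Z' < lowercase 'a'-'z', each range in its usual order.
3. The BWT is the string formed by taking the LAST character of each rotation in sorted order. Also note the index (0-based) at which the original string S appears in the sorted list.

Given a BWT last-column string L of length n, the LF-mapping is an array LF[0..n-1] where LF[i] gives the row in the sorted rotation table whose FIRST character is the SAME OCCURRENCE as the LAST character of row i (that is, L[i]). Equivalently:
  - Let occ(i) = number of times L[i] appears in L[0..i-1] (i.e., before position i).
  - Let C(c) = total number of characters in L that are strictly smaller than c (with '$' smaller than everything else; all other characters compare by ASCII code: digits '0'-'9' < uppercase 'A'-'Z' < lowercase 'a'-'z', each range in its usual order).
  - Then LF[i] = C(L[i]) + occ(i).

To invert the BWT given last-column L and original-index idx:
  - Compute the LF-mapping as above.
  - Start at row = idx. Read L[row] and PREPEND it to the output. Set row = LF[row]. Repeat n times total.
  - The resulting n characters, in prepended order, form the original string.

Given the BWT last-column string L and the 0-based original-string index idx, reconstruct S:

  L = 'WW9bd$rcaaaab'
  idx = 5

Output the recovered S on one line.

Answer: abracadabW9W$

Derivation:
LF mapping: 2 3 1 8 11 0 12 10 4 5 6 7 9
Walk LF starting at row 5, prepending L[row]:
  step 1: row=5, L[5]='$', prepend. Next row=LF[5]=0
  step 2: row=0, L[0]='W', prepend. Next row=LF[0]=2
  step 3: row=2, L[2]='9', prepend. Next row=LF[2]=1
  step 4: row=1, L[1]='W', prepend. Next row=LF[1]=3
  step 5: row=3, L[3]='b', prepend. Next row=LF[3]=8
  step 6: row=8, L[8]='a', prepend. Next row=LF[8]=4
  step 7: row=4, L[4]='d', prepend. Next row=LF[4]=11
  step 8: row=11, L[11]='a', prepend. Next row=LF[11]=7
  step 9: row=7, L[7]='c', prepend. Next row=LF[7]=10
  step 10: row=10, L[10]='a', prepend. Next row=LF[10]=6
  step 11: row=6, L[6]='r', prepend. Next row=LF[6]=12
  step 12: row=12, L[12]='b', prepend. Next row=LF[12]=9
  step 13: row=9, L[9]='a', prepend. Next row=LF[9]=5
Reversed output: abracadabW9W$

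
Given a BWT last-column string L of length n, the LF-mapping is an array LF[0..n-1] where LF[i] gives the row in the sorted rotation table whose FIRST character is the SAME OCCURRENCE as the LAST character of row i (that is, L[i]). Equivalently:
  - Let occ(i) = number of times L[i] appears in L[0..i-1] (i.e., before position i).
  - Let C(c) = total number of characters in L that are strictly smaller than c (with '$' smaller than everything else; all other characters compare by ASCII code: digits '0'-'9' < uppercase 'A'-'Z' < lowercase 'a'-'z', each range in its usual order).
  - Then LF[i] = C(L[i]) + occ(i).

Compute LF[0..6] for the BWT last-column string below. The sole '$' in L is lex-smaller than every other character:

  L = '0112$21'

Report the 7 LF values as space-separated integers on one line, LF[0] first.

Char counts: '$':1, '0':1, '1':3, '2':2
C (first-col start): C('$')=0, C('0')=1, C('1')=2, C('2')=5
L[0]='0': occ=0, LF[0]=C('0')+0=1+0=1
L[1]='1': occ=0, LF[1]=C('1')+0=2+0=2
L[2]='1': occ=1, LF[2]=C('1')+1=2+1=3
L[3]='2': occ=0, LF[3]=C('2')+0=5+0=5
L[4]='$': occ=0, LF[4]=C('$')+0=0+0=0
L[5]='2': occ=1, LF[5]=C('2')+1=5+1=6
L[6]='1': occ=2, LF[6]=C('1')+2=2+2=4

Answer: 1 2 3 5 0 6 4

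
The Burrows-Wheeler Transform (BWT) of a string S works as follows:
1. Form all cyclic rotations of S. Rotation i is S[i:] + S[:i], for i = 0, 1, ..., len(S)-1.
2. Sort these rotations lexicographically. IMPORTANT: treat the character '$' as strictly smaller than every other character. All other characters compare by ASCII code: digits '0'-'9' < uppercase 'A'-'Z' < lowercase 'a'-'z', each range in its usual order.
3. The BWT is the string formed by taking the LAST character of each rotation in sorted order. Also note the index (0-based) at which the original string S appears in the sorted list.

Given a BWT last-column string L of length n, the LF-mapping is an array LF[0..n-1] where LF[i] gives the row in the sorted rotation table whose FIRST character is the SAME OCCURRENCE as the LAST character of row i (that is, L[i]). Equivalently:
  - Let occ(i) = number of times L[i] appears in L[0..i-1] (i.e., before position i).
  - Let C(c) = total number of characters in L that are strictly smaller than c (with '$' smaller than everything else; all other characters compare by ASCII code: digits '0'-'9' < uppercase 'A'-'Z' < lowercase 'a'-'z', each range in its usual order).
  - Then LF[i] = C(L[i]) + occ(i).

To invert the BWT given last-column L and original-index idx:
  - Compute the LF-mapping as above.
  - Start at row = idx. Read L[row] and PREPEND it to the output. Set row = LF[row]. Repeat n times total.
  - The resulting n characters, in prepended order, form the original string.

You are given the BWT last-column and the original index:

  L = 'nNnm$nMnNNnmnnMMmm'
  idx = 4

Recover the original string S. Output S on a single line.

Answer: NMNmnnMnmMnmnnNmn$

Derivation:
LF mapping: 11 4 12 7 0 13 1 14 5 6 15 8 16 17 2 3 9 10
Walk LF starting at row 4, prepending L[row]:
  step 1: row=4, L[4]='$', prepend. Next row=LF[4]=0
  step 2: row=0, L[0]='n', prepend. Next row=LF[0]=11
  step 3: row=11, L[11]='m', prepend. Next row=LF[11]=8
  step 4: row=8, L[8]='N', prepend. Next row=LF[8]=5
  step 5: row=5, L[5]='n', prepend. Next row=LF[5]=13
  step 6: row=13, L[13]='n', prepend. Next row=LF[13]=17
  step 7: row=17, L[17]='m', prepend. Next row=LF[17]=10
  step 8: row=10, L[10]='n', prepend. Next row=LF[10]=15
  step 9: row=15, L[15]='M', prepend. Next row=LF[15]=3
  step 10: row=3, L[3]='m', prepend. Next row=LF[3]=7
  step 11: row=7, L[7]='n', prepend. Next row=LF[7]=14
  step 12: row=14, L[14]='M', prepend. Next row=LF[14]=2
  step 13: row=2, L[2]='n', prepend. Next row=LF[2]=12
  step 14: row=12, L[12]='n', prepend. Next row=LF[12]=16
  step 15: row=16, L[16]='m', prepend. Next row=LF[16]=9
  step 16: row=9, L[9]='N', prepend. Next row=LF[9]=6
  step 17: row=6, L[6]='M', prepend. Next row=LF[6]=1
  step 18: row=1, L[1]='N', prepend. Next row=LF[1]=4
Reversed output: NMNmnnMnmMnmnnNmn$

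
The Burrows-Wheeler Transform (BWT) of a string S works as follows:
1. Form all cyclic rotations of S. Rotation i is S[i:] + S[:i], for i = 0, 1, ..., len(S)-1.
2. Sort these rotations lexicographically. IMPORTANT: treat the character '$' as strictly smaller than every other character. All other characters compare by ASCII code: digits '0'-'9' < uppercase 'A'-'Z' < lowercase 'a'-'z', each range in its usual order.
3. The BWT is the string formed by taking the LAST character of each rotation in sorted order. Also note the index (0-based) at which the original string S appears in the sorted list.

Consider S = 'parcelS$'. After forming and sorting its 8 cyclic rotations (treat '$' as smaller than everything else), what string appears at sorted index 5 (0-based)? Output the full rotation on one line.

Answer: lS$parce

Derivation:
All 8 rotations (rotation i = S[i:]+S[:i]):
  rot[0] = parcelS$
  rot[1] = arcelS$p
  rot[2] = rcelS$pa
  rot[3] = celS$par
  rot[4] = elS$parc
  rot[5] = lS$parce
  rot[6] = S$parcel
  rot[7] = $parcelS
Sorted (with $ < everything):
  sorted[0] = $parcelS
  sorted[1] = S$parcel
  sorted[2] = arcelS$p
  sorted[3] = celS$par
  sorted[4] = elS$parc
  sorted[5] = lS$parce
  sorted[6] = parcelS$
  sorted[7] = rcelS$pa
sorted[5] = lS$parce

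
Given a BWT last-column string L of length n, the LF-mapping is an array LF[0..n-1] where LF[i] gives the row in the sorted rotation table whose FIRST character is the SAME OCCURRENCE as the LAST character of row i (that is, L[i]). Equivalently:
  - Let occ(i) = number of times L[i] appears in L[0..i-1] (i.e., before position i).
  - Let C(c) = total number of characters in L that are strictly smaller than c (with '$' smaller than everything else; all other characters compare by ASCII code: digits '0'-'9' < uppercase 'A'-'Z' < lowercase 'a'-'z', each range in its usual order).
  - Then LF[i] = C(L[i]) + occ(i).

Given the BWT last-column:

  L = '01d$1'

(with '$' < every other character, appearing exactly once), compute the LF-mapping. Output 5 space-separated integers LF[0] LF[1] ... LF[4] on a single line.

Char counts: '$':1, '0':1, '1':2, 'd':1
C (first-col start): C('$')=0, C('0')=1, C('1')=2, C('d')=4
L[0]='0': occ=0, LF[0]=C('0')+0=1+0=1
L[1]='1': occ=0, LF[1]=C('1')+0=2+0=2
L[2]='d': occ=0, LF[2]=C('d')+0=4+0=4
L[3]='$': occ=0, LF[3]=C('$')+0=0+0=0
L[4]='1': occ=1, LF[4]=C('1')+1=2+1=3

Answer: 1 2 4 0 3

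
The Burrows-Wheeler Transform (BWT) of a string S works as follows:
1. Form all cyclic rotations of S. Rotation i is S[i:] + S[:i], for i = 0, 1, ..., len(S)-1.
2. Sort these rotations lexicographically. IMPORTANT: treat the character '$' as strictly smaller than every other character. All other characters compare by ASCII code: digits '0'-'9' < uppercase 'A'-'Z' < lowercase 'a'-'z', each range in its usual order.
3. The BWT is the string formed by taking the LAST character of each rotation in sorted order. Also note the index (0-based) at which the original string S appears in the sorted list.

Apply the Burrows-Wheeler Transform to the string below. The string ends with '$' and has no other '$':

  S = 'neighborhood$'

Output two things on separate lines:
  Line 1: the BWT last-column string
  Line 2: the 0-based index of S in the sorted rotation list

Answer: dhonigre$ohbo
8

Derivation:
All 13 rotations (rotation i = S[i:]+S[:i]):
  rot[0] = neighborhood$
  rot[1] = eighborhood$n
  rot[2] = ighborhood$ne
  rot[3] = ghborhood$nei
  rot[4] = hborhood$neig
  rot[5] = borhood$neigh
  rot[6] = orhood$neighb
  rot[7] = rhood$neighbo
  rot[8] = hood$neighbor
  rot[9] = ood$neighborh
  rot[10] = od$neighborho
  rot[11] = d$neighborhoo
  rot[12] = $neighborhood
Sorted (with $ < everything):
  sorted[0] = $neighborhood  (last char: 'd')
  sorted[1] = borhood$neigh  (last char: 'h')
  sorted[2] = d$neighborhoo  (last char: 'o')
  sorted[3] = eighborhood$n  (last char: 'n')
  sorted[4] = ghborhood$nei  (last char: 'i')
  sorted[5] = hborhood$neig  (last char: 'g')
  sorted[6] = hood$neighbor  (last char: 'r')
  sorted[7] = ighborhood$ne  (last char: 'e')
  sorted[8] = neighborhood$  (last char: '$')
  sorted[9] = od$neighborho  (last char: 'o')
  sorted[10] = ood$neighborh  (last char: 'h')
  sorted[11] = orhood$neighb  (last char: 'b')
  sorted[12] = rhood$neighbo  (last char: 'o')
Last column: dhonigre$ohbo
Original string S is at sorted index 8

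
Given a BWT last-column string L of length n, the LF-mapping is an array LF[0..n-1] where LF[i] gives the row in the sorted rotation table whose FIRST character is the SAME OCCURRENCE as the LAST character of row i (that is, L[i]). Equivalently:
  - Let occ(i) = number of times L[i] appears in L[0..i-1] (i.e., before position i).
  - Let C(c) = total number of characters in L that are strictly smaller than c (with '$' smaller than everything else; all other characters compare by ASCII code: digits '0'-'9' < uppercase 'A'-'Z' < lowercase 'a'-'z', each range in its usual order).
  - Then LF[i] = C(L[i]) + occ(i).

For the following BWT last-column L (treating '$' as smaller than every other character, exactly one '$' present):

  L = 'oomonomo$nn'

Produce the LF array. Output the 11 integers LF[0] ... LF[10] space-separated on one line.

Answer: 6 7 1 8 3 9 2 10 0 4 5

Derivation:
Char counts: '$':1, 'm':2, 'n':3, 'o':5
C (first-col start): C('$')=0, C('m')=1, C('n')=3, C('o')=6
L[0]='o': occ=0, LF[0]=C('o')+0=6+0=6
L[1]='o': occ=1, LF[1]=C('o')+1=6+1=7
L[2]='m': occ=0, LF[2]=C('m')+0=1+0=1
L[3]='o': occ=2, LF[3]=C('o')+2=6+2=8
L[4]='n': occ=0, LF[4]=C('n')+0=3+0=3
L[5]='o': occ=3, LF[5]=C('o')+3=6+3=9
L[6]='m': occ=1, LF[6]=C('m')+1=1+1=2
L[7]='o': occ=4, LF[7]=C('o')+4=6+4=10
L[8]='$': occ=0, LF[8]=C('$')+0=0+0=0
L[9]='n': occ=1, LF[9]=C('n')+1=3+1=4
L[10]='n': occ=2, LF[10]=C('n')+2=3+2=5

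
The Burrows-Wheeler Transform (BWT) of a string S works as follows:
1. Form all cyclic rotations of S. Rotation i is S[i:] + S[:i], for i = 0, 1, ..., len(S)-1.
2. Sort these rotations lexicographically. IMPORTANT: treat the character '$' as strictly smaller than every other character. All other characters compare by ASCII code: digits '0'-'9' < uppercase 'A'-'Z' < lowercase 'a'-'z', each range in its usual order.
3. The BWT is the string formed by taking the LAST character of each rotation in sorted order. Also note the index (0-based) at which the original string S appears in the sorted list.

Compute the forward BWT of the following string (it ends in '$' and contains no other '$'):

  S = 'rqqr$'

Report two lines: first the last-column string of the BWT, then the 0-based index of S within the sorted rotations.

All 5 rotations (rotation i = S[i:]+S[:i]):
  rot[0] = rqqr$
  rot[1] = qqr$r
  rot[2] = qr$rq
  rot[3] = r$rqq
  rot[4] = $rqqr
Sorted (with $ < everything):
  sorted[0] = $rqqr  (last char: 'r')
  sorted[1] = qqr$r  (last char: 'r')
  sorted[2] = qr$rq  (last char: 'q')
  sorted[3] = r$rqq  (last char: 'q')
  sorted[4] = rqqr$  (last char: '$')
Last column: rrqq$
Original string S is at sorted index 4

Answer: rrqq$
4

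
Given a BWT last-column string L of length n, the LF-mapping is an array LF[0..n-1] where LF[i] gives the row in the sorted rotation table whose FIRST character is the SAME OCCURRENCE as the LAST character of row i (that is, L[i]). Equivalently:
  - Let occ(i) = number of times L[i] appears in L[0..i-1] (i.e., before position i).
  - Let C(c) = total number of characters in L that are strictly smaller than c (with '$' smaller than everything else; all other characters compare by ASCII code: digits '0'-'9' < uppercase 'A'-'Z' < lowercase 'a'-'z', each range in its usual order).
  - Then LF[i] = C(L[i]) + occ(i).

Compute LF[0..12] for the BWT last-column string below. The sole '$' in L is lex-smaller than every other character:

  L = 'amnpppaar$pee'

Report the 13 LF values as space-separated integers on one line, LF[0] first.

Answer: 1 6 7 8 9 10 2 3 12 0 11 4 5

Derivation:
Char counts: '$':1, 'a':3, 'e':2, 'm':1, 'n':1, 'p':4, 'r':1
C (first-col start): C('$')=0, C('a')=1, C('e')=4, C('m')=6, C('n')=7, C('p')=8, C('r')=12
L[0]='a': occ=0, LF[0]=C('a')+0=1+0=1
L[1]='m': occ=0, LF[1]=C('m')+0=6+0=6
L[2]='n': occ=0, LF[2]=C('n')+0=7+0=7
L[3]='p': occ=0, LF[3]=C('p')+0=8+0=8
L[4]='p': occ=1, LF[4]=C('p')+1=8+1=9
L[5]='p': occ=2, LF[5]=C('p')+2=8+2=10
L[6]='a': occ=1, LF[6]=C('a')+1=1+1=2
L[7]='a': occ=2, LF[7]=C('a')+2=1+2=3
L[8]='r': occ=0, LF[8]=C('r')+0=12+0=12
L[9]='$': occ=0, LF[9]=C('$')+0=0+0=0
L[10]='p': occ=3, LF[10]=C('p')+3=8+3=11
L[11]='e': occ=0, LF[11]=C('e')+0=4+0=4
L[12]='e': occ=1, LF[12]=C('e')+1=4+1=5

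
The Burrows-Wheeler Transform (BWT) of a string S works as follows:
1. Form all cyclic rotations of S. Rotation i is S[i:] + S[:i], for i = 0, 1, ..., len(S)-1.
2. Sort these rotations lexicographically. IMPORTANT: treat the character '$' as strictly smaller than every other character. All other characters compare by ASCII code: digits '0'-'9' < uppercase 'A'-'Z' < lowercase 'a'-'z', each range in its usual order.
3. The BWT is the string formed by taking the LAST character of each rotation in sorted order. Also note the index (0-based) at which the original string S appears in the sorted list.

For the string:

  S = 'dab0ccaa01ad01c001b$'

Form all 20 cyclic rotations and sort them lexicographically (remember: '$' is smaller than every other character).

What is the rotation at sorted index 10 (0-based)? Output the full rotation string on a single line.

All 20 rotations (rotation i = S[i:]+S[:i]):
  rot[0] = dab0ccaa01ad01c001b$
  rot[1] = ab0ccaa01ad01c001b$d
  rot[2] = b0ccaa01ad01c001b$da
  rot[3] = 0ccaa01ad01c001b$dab
  rot[4] = ccaa01ad01c001b$dab0
  rot[5] = caa01ad01c001b$dab0c
  rot[6] = aa01ad01c001b$dab0cc
  rot[7] = a01ad01c001b$dab0cca
  rot[8] = 01ad01c001b$dab0ccaa
  rot[9] = 1ad01c001b$dab0ccaa0
  rot[10] = ad01c001b$dab0ccaa01
  rot[11] = d01c001b$dab0ccaa01a
  rot[12] = 01c001b$dab0ccaa01ad
  rot[13] = 1c001b$dab0ccaa01ad0
  rot[14] = c001b$dab0ccaa01ad01
  rot[15] = 001b$dab0ccaa01ad01c
  rot[16] = 01b$dab0ccaa01ad01c0
  rot[17] = 1b$dab0ccaa01ad01c00
  rot[18] = b$dab0ccaa01ad01c001
  rot[19] = $dab0ccaa01ad01c001b
Sorted (with $ < everything):
  sorted[0] = $dab0ccaa01ad01c001b
  sorted[1] = 001b$dab0ccaa01ad01c
  sorted[2] = 01ad01c001b$dab0ccaa
  sorted[3] = 01b$dab0ccaa01ad01c0
  sorted[4] = 01c001b$dab0ccaa01ad
  sorted[5] = 0ccaa01ad01c001b$dab
  sorted[6] = 1ad01c001b$dab0ccaa0
  sorted[7] = 1b$dab0ccaa01ad01c00
  sorted[8] = 1c001b$dab0ccaa01ad0
  sorted[9] = a01ad01c001b$dab0cca
  sorted[10] = aa01ad01c001b$dab0cc
  sorted[11] = ab0ccaa01ad01c001b$d
  sorted[12] = ad01c001b$dab0ccaa01
  sorted[13] = b$dab0ccaa01ad01c001
  sorted[14] = b0ccaa01ad01c001b$da
  sorted[15] = c001b$dab0ccaa01ad01
  sorted[16] = caa01ad01c001b$dab0c
  sorted[17] = ccaa01ad01c001b$dab0
  sorted[18] = d01c001b$dab0ccaa01a
  sorted[19] = dab0ccaa01ad01c001b$
sorted[10] = aa01ad01c001b$dab0cc

Answer: aa01ad01c001b$dab0cc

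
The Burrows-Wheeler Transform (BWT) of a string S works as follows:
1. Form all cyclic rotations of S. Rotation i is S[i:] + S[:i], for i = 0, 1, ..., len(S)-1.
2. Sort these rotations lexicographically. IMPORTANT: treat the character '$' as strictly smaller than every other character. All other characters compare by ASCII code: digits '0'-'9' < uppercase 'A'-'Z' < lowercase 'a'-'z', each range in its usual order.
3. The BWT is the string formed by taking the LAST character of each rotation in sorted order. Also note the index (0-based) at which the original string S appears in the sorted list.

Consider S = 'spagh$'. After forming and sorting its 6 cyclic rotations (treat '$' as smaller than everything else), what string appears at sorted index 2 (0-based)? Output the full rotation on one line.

Answer: gh$spa

Derivation:
All 6 rotations (rotation i = S[i:]+S[:i]):
  rot[0] = spagh$
  rot[1] = pagh$s
  rot[2] = agh$sp
  rot[3] = gh$spa
  rot[4] = h$spag
  rot[5] = $spagh
Sorted (with $ < everything):
  sorted[0] = $spagh
  sorted[1] = agh$sp
  sorted[2] = gh$spa
  sorted[3] = h$spag
  sorted[4] = pagh$s
  sorted[5] = spagh$
sorted[2] = gh$spa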